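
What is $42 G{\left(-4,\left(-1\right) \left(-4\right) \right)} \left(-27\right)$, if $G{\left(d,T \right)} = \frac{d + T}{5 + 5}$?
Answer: $0$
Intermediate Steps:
$G{\left(d,T \right)} = \frac{T}{10} + \frac{d}{10}$ ($G{\left(d,T \right)} = \frac{T + d}{10} = \left(T + d\right) \frac{1}{10} = \frac{T}{10} + \frac{d}{10}$)
$42 G{\left(-4,\left(-1\right) \left(-4\right) \right)} \left(-27\right) = 42 \left(\frac{\left(-1\right) \left(-4\right)}{10} + \frac{1}{10} \left(-4\right)\right) \left(-27\right) = 42 \left(\frac{1}{10} \cdot 4 - \frac{2}{5}\right) \left(-27\right) = 42 \left(\frac{2}{5} - \frac{2}{5}\right) \left(-27\right) = 42 \cdot 0 \left(-27\right) = 0 \left(-27\right) = 0$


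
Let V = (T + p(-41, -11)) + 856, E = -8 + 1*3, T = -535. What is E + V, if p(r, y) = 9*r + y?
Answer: -64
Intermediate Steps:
p(r, y) = y + 9*r
E = -5 (E = -8 + 3 = -5)
V = -59 (V = (-535 + (-11 + 9*(-41))) + 856 = (-535 + (-11 - 369)) + 856 = (-535 - 380) + 856 = -915 + 856 = -59)
E + V = -5 - 59 = -64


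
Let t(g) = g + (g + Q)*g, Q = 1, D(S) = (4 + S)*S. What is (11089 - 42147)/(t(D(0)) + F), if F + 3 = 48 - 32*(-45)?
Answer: -31058/1485 ≈ -20.914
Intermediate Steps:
D(S) = S*(4 + S)
t(g) = g + g*(1 + g) (t(g) = g + (g + 1)*g = g + (1 + g)*g = g + g*(1 + g))
F = 1485 (F = -3 + (48 - 32*(-45)) = -3 + (48 + 1440) = -3 + 1488 = 1485)
(11089 - 42147)/(t(D(0)) + F) = (11089 - 42147)/((0*(4 + 0))*(2 + 0*(4 + 0)) + 1485) = -31058/((0*4)*(2 + 0*4) + 1485) = -31058/(0*(2 + 0) + 1485) = -31058/(0*2 + 1485) = -31058/(0 + 1485) = -31058/1485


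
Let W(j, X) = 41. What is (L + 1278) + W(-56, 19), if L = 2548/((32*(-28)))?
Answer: 42117/32 ≈ 1316.2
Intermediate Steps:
L = -91/32 (L = 2548/(-896) = 2548*(-1/896) = -91/32 ≈ -2.8438)
(L + 1278) + W(-56, 19) = (-91/32 + 1278) + 41 = 40805/32 + 41 = 42117/32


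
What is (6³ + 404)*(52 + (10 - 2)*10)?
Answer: 81840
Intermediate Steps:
(6³ + 404)*(52 + (10 - 2)*10) = (216 + 404)*(52 + 8*10) = 620*(52 + 80) = 620*132 = 81840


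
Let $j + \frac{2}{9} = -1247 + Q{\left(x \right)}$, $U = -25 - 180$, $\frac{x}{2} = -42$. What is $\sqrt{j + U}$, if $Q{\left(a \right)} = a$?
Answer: $\frac{i \sqrt{13826}}{3} \approx 39.195 i$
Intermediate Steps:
$x = -84$ ($x = 2 \left(-42\right) = -84$)
$U = -205$ ($U = -25 - 180 = -205$)
$j = - \frac{11981}{9}$ ($j = - \frac{2}{9} - 1331 = - \frac{11981}{9} \approx -1331.2$)
$\sqrt{j + U} = \sqrt{- \frac{11981}{9} - 205} = \sqrt{- \frac{13826}{9}} = \frac{i \sqrt{13826}}{3}$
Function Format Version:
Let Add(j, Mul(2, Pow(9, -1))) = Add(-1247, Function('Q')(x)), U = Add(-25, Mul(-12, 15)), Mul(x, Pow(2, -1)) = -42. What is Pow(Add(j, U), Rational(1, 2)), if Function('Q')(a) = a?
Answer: Mul(Rational(1, 3), I, Pow(13826, Rational(1, 2))) ≈ Mul(39.195, I)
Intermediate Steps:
x = -84 (x = Mul(2, -42) = -84)
U = -205 (U = Add(-25, -180) = -205)
j = Rational(-11981, 9) (j = Add(Rational(-2, 9), Add(-1247, -84)) = Add(Rational(-2, 9), -1331) = Rational(-11981, 9) ≈ -1331.2)
Pow(Add(j, U), Rational(1, 2)) = Pow(Add(Rational(-11981, 9), -205), Rational(1, 2)) = Pow(Rational(-13826, 9), Rational(1, 2)) = Mul(Rational(1, 3), I, Pow(13826, Rational(1, 2)))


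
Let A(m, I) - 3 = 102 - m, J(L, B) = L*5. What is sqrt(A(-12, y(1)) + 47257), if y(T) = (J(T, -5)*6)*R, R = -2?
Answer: sqrt(47374) ≈ 217.66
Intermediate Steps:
J(L, B) = 5*L
y(T) = -60*T (y(T) = ((5*T)*6)*(-2) = (30*T)*(-2) = -60*T)
A(m, I) = 105 - m (A(m, I) = 3 + (102 - m) = 105 - m)
sqrt(A(-12, y(1)) + 47257) = sqrt((105 - 1*(-12)) + 47257) = sqrt((105 + 12) + 47257) = sqrt(117 + 47257) = sqrt(47374)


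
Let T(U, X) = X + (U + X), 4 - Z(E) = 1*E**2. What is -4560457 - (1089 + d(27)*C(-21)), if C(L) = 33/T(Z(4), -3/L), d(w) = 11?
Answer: -374044231/82 ≈ -4.5615e+6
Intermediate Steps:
Z(E) = 4 - E**2
T(U, X) = U + 2*X
C(L) = 33/(-12 - 6/L) (C(L) = 33/((4 - 1*4**2) + 2*(-3/L)) = 33/((4 - 1*16) - 6/L) = 33/((4 - 16) - 6/L) = 33/(-12 - 6/L))
-4560457 - (1089 + d(27)*C(-21)) = -4560457 - (1089 + 11*((11/2)*(-21)/(-1 - 2*(-21)))) = -4560457 - (1089 + 11*((11/2)*(-21)/(-1 + 42))) = -4560457 - (1089 + 11*((11/2)*(-21)/41)) = -4560457 - (1089 + 11*((11/2)*(-21)*(1/41))) = -4560457 - (1089 + 11*(-231/82)) = -4560457 - (1089 - 2541/82) = -4560457 - 1*86757/82 = -4560457 - 86757/82 = -374044231/82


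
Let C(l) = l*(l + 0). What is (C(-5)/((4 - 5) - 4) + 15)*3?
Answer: 30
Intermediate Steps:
C(l) = l**2 (C(l) = l*l = l**2)
(C(-5)/((4 - 5) - 4) + 15)*3 = ((-5)**2/((4 - 5) - 4) + 15)*3 = (25/(-1 - 4) + 15)*3 = (25/(-5) + 15)*3 = (25*(-1/5) + 15)*3 = (-5 + 15)*3 = 10*3 = 30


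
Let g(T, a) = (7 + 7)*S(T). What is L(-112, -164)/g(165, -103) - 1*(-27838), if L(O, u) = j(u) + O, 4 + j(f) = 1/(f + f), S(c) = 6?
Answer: 255651509/9184 ≈ 27837.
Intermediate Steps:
j(f) = -4 + 1/(2*f) (j(f) = -4 + 1/(f + f) = -4 + 1/(2*f))
g(T, a) = 84 (g(T, a) = (7 + 7)*6 = 14*6 = 84)
L(O, u) = -4 + O + 1/(2*u) (L(O, u) = (-4 + 1/(2*u)) + O = -4 + O + 1/(2*u))
L(-112, -164)/g(165, -103) - 1*(-27838) = (-4 - 112 + (1/2)/(-164))/84 - 1*(-27838) = (-4 - 112 + (1/2)*(-1/164))*(1/84) + 27838 = (-4 - 112 - 1/328)*(1/84) + 27838 = -38049/328*1/84 + 27838 = -12683/9184 + 27838 = 255651509/9184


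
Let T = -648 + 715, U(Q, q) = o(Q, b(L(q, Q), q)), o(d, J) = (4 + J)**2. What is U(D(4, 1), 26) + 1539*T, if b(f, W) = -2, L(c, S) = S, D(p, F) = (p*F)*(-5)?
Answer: 103117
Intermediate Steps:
D(p, F) = -5*F*p (D(p, F) = (F*p)*(-5) = -5*F*p)
U(Q, q) = 4 (U(Q, q) = (4 - 2)**2 = 2**2 = 4)
T = 67
U(D(4, 1), 26) + 1539*T = 4 + 1539*67 = 4 + 103113 = 103117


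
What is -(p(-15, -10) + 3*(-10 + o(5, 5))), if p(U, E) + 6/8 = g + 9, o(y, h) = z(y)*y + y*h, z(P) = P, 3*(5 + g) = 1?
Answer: -1483/12 ≈ -123.58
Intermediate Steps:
g = -14/3 (g = -5 + (⅓)*1 = -5 + ⅓ = -14/3 ≈ -4.6667)
o(y, h) = y² + h*y (o(y, h) = y*y + y*h = y² + h*y)
p(U, E) = 43/12 (p(U, E) = -¾ + (-14/3 + 9) = -¾ + 13/3 = 43/12)
-(p(-15, -10) + 3*(-10 + o(5, 5))) = -(43/12 + 3*(-10 + 5*(5 + 5))) = -(43/12 + 3*(-10 + 5*10)) = -(43/12 + 3*(-10 + 50)) = -(43/12 + 3*40) = -(43/12 + 120) = -1*1483/12 = -1483/12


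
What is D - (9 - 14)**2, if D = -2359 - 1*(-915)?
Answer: -1469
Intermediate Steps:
D = -1444 (D = -2359 + 915 = -1444)
D - (9 - 14)**2 = -1444 - (9 - 14)**2 = -1444 - 1*(-5)**2 = -1444 - 1*25 = -1444 - 25 = -1469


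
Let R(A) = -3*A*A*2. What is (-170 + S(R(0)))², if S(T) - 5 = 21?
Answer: 20736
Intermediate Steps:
R(A) = -6*A² (R(A) = -3*A²*2 = -6*A²)
S(T) = 26 (S(T) = 5 + 21 = 26)
(-170 + S(R(0)))² = (-170 + 26)² = (-144)² = 20736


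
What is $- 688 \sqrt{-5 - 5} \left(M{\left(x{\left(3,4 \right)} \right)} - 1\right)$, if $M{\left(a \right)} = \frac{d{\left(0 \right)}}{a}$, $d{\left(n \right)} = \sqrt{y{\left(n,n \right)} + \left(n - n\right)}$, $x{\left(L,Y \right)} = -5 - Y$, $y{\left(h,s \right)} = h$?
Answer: $688 i \sqrt{10} \approx 2175.6 i$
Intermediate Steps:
$d{\left(n \right)} = \sqrt{n}$ ($d{\left(n \right)} = \sqrt{n + \left(n - n\right)} = \sqrt{n + 0} = \sqrt{n}$)
$M{\left(a \right)} = 0$ ($M{\left(a \right)} = \frac{\sqrt{0}}{a} = \frac{0}{a} = 0$)
$- 688 \sqrt{-5 - 5} \left(M{\left(x{\left(3,4 \right)} \right)} - 1\right) = - 688 \sqrt{-5 - 5} \left(0 - 1\right) = - 688 \sqrt{-10} \left(-1\right) = - 688 i \sqrt{10} \left(-1\right) = - 688 \left(- i \sqrt{10}\right) = 688 i \sqrt{10}$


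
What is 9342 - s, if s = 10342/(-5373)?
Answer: 50204908/5373 ≈ 9343.9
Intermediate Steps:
s = -10342/5373 (s = 10342*(-1/5373) = -10342/5373 ≈ -1.9248)
9342 - s = 9342 - 1*(-10342/5373) = 9342 + 10342/5373 = 50204908/5373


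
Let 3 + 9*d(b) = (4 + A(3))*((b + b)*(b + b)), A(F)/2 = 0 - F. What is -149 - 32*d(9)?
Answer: 6497/3 ≈ 2165.7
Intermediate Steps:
A(F) = -2*F (A(F) = 2*(0 - F) = 2*(-F) = -2*F)
d(b) = -1/3 - 8*b**2/9 (d(b) = -1/3 + ((4 - 2*3)*((b + b)*(b + b)))/9 = -1/3 + ((4 - 6)*((2*b)*(2*b)))/9 = -1/3 + (-8*b**2)/9 = -1/3 - 8*b**2/9)
-149 - 32*d(9) = -149 - 32*(-1/3 - 8/9*9**2) = -149 - 32*(-1/3 - 8/9*81) = -149 - 32*(-1/3 - 72) = -149 - 32*(-217/3) = -149 + 6944/3 = 6497/3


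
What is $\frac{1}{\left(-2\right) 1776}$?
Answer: $- \frac{1}{3552} \approx -0.00028153$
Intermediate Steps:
$\frac{1}{\left(-2\right) 1776} = \frac{1}{-3552} = - \frac{1}{3552}$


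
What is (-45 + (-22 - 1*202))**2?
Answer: 72361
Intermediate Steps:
(-45 + (-22 - 1*202))**2 = (-45 + (-22 - 202))**2 = (-45 - 224)**2 = (-269)**2 = 72361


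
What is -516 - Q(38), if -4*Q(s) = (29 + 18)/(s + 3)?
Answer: -84577/164 ≈ -515.71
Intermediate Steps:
Q(s) = -47/(4*(3 + s)) (Q(s) = -(29 + 18)/(4*(s + 3)) = -47/(4*(3 + s)))
-516 - Q(38) = -516 - (-47)/(12 + 4*38) = -516 - (-47)/(12 + 152) = -516 - (-47)/164 = -516 - 1*(-47/164) = -516 + 47/164 = -84577/164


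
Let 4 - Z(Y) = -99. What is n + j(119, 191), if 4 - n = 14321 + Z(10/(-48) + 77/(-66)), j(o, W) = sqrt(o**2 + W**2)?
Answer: -14420 + sqrt(50642) ≈ -14195.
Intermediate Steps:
Z(Y) = 103 (Z(Y) = 4 - 1*(-99) = 4 + 99 = 103)
j(o, W) = sqrt(W**2 + o**2)
n = -14420 (n = 4 - (14321 + 103) = 4 - 1*14424 = 4 - 14424 = -14420)
n + j(119, 191) = -14420 + sqrt(191**2 + 119**2) = -14420 + sqrt(36481 + 14161) = -14420 + sqrt(50642)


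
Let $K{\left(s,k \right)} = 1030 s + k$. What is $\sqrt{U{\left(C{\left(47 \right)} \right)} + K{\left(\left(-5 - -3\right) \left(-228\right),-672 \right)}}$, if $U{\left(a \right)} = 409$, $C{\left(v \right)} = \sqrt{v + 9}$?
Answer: $\sqrt{469417} \approx 685.14$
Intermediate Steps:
$K{\left(s,k \right)} = k + 1030 s$
$C{\left(v \right)} = \sqrt{9 + v}$
$\sqrt{U{\left(C{\left(47 \right)} \right)} + K{\left(\left(-5 - -3\right) \left(-228\right),-672 \right)}} = \sqrt{409 - \left(672 - 1030 \left(-5 - -3\right) \left(-228\right)\right)} = \sqrt{409 - \left(672 - 1030 \left(-5 + 3\right) \left(-228\right)\right)} = \sqrt{409 - \left(672 - 1030 \left(\left(-2\right) \left(-228\right)\right)\right)} = \sqrt{409 + \left(-672 + 1030 \cdot 456\right)} = \sqrt{409 + \left(-672 + 469680\right)} = \sqrt{409 + 469008} = \sqrt{469417}$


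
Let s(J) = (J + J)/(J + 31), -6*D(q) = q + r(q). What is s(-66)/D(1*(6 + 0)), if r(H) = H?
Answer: -66/35 ≈ -1.8857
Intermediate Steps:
D(q) = -q/3 (D(q) = -(q + q)/6 = -q/3)
s(J) = 2*J/(31 + J) (s(J) = (2*J)/(31 + J) = 2*J/(31 + J))
s(-66)/D(1*(6 + 0)) = (2*(-66)/(31 - 66))/((-(6 + 0)/3)) = (2*(-66)/(-35))/((-6/3)) = (2*(-66)*(-1/35))/((-⅓*6)) = (132/35)/(-2) = (132/35)*(-½) = -66/35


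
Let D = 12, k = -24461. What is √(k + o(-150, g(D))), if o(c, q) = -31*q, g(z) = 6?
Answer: 7*I*√503 ≈ 156.99*I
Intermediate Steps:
√(k + o(-150, g(D))) = √(-24461 - 31*6) = √(-24461 - 186) = √(-24647) = 7*I*√503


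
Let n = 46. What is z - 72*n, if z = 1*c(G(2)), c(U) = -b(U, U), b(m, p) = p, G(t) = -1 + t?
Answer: -3313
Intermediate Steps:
c(U) = -U
z = -1 (z = 1*(-(-1 + 2)) = 1*(-1*1) = 1*(-1) = -1)
z - 72*n = -1 - 72*46 = -1 - 3312 = -3313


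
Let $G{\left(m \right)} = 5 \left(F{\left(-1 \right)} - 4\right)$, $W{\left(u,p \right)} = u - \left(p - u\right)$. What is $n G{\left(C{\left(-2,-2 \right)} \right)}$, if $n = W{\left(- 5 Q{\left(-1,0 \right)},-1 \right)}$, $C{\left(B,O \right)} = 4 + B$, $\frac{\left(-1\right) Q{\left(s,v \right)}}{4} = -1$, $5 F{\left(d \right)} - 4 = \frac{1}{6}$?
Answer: $\frac{1235}{2} \approx 617.5$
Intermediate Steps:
$F{\left(d \right)} = \frac{5}{6}$ ($F{\left(d \right)} = \frac{4}{5} + \frac{1}{5 \cdot 6} = \frac{4}{5} + \frac{1}{5} \cdot \frac{1}{6} = \frac{4}{5} + \frac{1}{30} = \frac{5}{6}$)
$Q{\left(s,v \right)} = 4$ ($Q{\left(s,v \right)} = \left(-4\right) \left(-1\right) = 4$)
$W{\left(u,p \right)} = - p + 2 u$ ($W{\left(u,p \right)} = u - \left(p - u\right) = - p + 2 u$)
$n = -39$ ($n = \left(-1\right) \left(-1\right) + 2 \left(\left(-5\right) 4\right) = 1 + 2 \left(-20\right) = 1 - 40 = -39$)
$G{\left(m \right)} = - \frac{95}{6}$ ($G{\left(m \right)} = 5 \left(\frac{5}{6} - 4\right) = 5 \left(- \frac{19}{6}\right) = - \frac{95}{6}$)
$n G{\left(C{\left(-2,-2 \right)} \right)} = \left(-39\right) \left(- \frac{95}{6}\right) = \frac{1235}{2}$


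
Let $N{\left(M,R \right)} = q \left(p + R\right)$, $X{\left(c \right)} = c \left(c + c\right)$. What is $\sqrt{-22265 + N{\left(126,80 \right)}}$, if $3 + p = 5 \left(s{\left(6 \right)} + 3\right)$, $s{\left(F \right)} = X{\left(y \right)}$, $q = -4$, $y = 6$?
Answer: $i \sqrt{24073} \approx 155.15 i$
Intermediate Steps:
$X{\left(c \right)} = 2 c^{2}$ ($X{\left(c \right)} = c 2 c = 2 c^{2}$)
$s{\left(F \right)} = 72$ ($s{\left(F \right)} = 2 \cdot 6^{2} = 2 \cdot 36 = 72$)
$p = 372$ ($p = -3 + 5 \left(72 + 3\right) = -3 + 5 \cdot 75 = -3 + 375 = 372$)
$N{\left(M,R \right)} = -1488 - 4 R$ ($N{\left(M,R \right)} = - 4 \left(372 + R\right) = -1488 - 4 R$)
$\sqrt{-22265 + N{\left(126,80 \right)}} = \sqrt{-22265 - 1808} = \sqrt{-24073} = i \sqrt{24073}$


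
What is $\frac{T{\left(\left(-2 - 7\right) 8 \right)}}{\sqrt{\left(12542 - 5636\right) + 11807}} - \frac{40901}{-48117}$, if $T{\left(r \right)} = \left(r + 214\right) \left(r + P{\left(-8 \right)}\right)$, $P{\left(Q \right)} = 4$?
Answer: $\frac{40901}{48117} - \frac{9656 \sqrt{18713}}{18713} \approx -69.737$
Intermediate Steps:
$T{\left(r \right)} = \left(4 + r\right) \left(214 + r\right)$ ($T{\left(r \right)} = \left(r + 214\right) \left(r + 4\right) = \left(214 + r\right) \left(4 + r\right) = \left(4 + r\right) \left(214 + r\right)$)
$\frac{T{\left(\left(-2 - 7\right) 8 \right)}}{\sqrt{\left(12542 - 5636\right) + 11807}} - \frac{40901}{-48117} = \frac{856 + \left(\left(-2 - 7\right) 8\right)^{2} + 218 \left(-2 - 7\right) 8}{\sqrt{\left(12542 - 5636\right) + 11807}} - \frac{40901}{-48117} = \frac{856 + \left(\left(-9\right) 8\right)^{2} + 218 \left(\left(-9\right) 8\right)}{\sqrt{\left(12542 - 5636\right) + 11807}} - - \frac{40901}{48117} = \frac{856 + \left(-72\right)^{2} + 218 \left(-72\right)}{\sqrt{6906 + 11807}} + \frac{40901}{48117} = \frac{856 + 5184 - 15696}{\sqrt{18713}} + \frac{40901}{48117} = - 9656 \frac{\sqrt{18713}}{18713} + \frac{40901}{48117} = - \frac{9656 \sqrt{18713}}{18713} + \frac{40901}{48117} = \frac{40901}{48117} - \frac{9656 \sqrt{18713}}{18713}$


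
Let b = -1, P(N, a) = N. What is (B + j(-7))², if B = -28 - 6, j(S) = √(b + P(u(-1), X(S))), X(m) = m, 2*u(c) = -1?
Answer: (68 - I*√6)²/4 ≈ 1154.5 - 83.283*I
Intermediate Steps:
u(c) = -½ (u(c) = (½)*(-1) = -½)
j(S) = I*√6/2 (j(S) = √(-1 - ½) = √(-3/2) = I*√6/2)
B = -34
(B + j(-7))² = (-34 + I*√6/2)²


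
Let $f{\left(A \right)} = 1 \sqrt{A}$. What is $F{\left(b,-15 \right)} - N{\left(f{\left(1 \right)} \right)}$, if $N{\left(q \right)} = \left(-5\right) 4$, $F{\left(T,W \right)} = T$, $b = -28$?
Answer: $-8$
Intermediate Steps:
$f{\left(A \right)} = \sqrt{A}$
$N{\left(q \right)} = -20$
$F{\left(b,-15 \right)} - N{\left(f{\left(1 \right)} \right)} = -28 - -20 = -28 + 20 = -8$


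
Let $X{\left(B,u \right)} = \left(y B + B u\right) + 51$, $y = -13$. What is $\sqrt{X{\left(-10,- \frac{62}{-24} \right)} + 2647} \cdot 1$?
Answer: $\frac{\sqrt{100878}}{6} \approx 52.935$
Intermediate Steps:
$X{\left(B,u \right)} = 51 - 13 B + B u$ ($X{\left(B,u \right)} = \left(- 13 B + B u\right) + 51 = 51 - 13 B + B u$)
$\sqrt{X{\left(-10,- \frac{62}{-24} \right)} + 2647} \cdot 1 = \sqrt{\left(51 - -130 - 10 \left(- \frac{62}{-24}\right)\right) + 2647} \cdot 1 = \sqrt{\left(51 + 130 - 10 \left(\left(-62\right) \left(- \frac{1}{24}\right)\right)\right) + 2647} \cdot 1 = \sqrt{\left(51 + 130 - \frac{155}{6}\right) + 2647} \cdot 1 = \sqrt{\frac{931}{6} + 2647} \cdot 1 = \sqrt{\frac{16813}{6}} \cdot 1 = \frac{\sqrt{100878}}{6} \cdot 1 = \frac{\sqrt{100878}}{6}$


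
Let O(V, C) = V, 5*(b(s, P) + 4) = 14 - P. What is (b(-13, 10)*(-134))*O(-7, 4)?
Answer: -15008/5 ≈ -3001.6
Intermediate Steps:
b(s, P) = -6/5 - P/5 (b(s, P) = -4 + (14 - P)/5 = -4 + (14/5 - P/5) = -6/5 - P/5)
(b(-13, 10)*(-134))*O(-7, 4) = ((-6/5 - ⅕*10)*(-134))*(-7) = ((-6/5 - 2)*(-134))*(-7) = -16/5*(-134)*(-7) = (2144/5)*(-7) = -15008/5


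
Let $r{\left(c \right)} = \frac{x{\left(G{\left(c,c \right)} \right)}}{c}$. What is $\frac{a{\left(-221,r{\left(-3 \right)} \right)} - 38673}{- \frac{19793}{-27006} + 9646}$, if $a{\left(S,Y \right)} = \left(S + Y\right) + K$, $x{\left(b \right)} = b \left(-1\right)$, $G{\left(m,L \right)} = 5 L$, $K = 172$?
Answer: $- \frac{1045861362}{260519669} \approx -4.0145$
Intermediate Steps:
$x{\left(b \right)} = - b$
$r{\left(c \right)} = -5$ ($r{\left(c \right)} = \frac{\left(-1\right) 5 c}{c} = \frac{\left(-5\right) c}{c} = -5$)
$a{\left(S,Y \right)} = 172 + S + Y$ ($a{\left(S,Y \right)} = \left(S + Y\right) + 172 = 172 + S + Y$)
$\frac{a{\left(-221,r{\left(-3 \right)} \right)} - 38673}{- \frac{19793}{-27006} + 9646} = \frac{\left(172 - 221 - 5\right) - 38673}{- \frac{19793}{-27006} + 9646} = \frac{-54 - 38673}{\left(-19793\right) \left(- \frac{1}{27006}\right) + 9646} = - \frac{38727}{\frac{19793}{27006} + 9646} = - \frac{38727}{\frac{260519669}{27006}} = \left(-38727\right) \frac{27006}{260519669} = - \frac{1045861362}{260519669}$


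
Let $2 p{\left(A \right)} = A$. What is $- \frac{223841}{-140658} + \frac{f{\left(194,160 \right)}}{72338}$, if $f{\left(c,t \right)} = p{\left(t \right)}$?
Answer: $\frac{1157390207}{726779886} \approx 1.5925$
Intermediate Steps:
$p{\left(A \right)} = \frac{A}{2}$
$f{\left(c,t \right)} = \frac{t}{2}$
$- \frac{223841}{-140658} + \frac{f{\left(194,160 \right)}}{72338} = - \frac{223841}{-140658} + \frac{\frac{1}{2} \cdot 160}{72338} = \left(-223841\right) \left(- \frac{1}{140658}\right) + 80 \cdot \frac{1}{72338} = \frac{223841}{140658} + \frac{40}{36169} = \frac{1157390207}{726779886}$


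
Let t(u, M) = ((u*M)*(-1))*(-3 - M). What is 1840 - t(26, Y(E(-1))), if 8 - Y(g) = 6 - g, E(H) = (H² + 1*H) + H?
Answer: 1736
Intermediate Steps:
E(H) = H² + 2*H (E(H) = (H² + H) + H = (H + H²) + H = H² + 2*H)
Y(g) = 2 + g (Y(g) = 8 - (6 - g) = 8 + (-6 + g) = 2 + g)
t(u, M) = -M*u*(-3 - M) (t(u, M) = ((M*u)*(-1))*(-3 - M) = (-M*u)*(-3 - M) = -M*u*(-3 - M))
1840 - t(26, Y(E(-1))) = 1840 - (2 - (2 - 1))*26*(3 + (2 - (2 - 1))) = 1840 - (2 - 1*1)*26*(3 + (2 - 1*1)) = 1840 - (2 - 1)*26*(3 + (2 - 1)) = 1840 - 26*(3 + 1) = 1840 - 26*4 = 1840 - 1*104 = 1840 - 104 = 1736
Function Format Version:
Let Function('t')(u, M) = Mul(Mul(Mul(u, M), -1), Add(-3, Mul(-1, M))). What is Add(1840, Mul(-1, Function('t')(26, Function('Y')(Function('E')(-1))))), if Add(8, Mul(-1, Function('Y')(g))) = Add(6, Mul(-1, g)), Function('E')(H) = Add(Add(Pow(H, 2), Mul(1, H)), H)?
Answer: 1736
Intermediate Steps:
Function('E')(H) = Add(Pow(H, 2), Mul(2, H)) (Function('E')(H) = Add(Add(Pow(H, 2), H), H) = Add(Add(H, Pow(H, 2)), H) = Add(Pow(H, 2), Mul(2, H)))
Function('Y')(g) = Add(2, g) (Function('Y')(g) = Add(8, Mul(-1, Add(6, Mul(-1, g)))) = Add(8, Add(-6, g)) = Add(2, g))
Function('t')(u, M) = Mul(-1, M, u, Add(-3, Mul(-1, M))) (Function('t')(u, M) = Mul(Mul(Mul(M, u), -1), Add(-3, Mul(-1, M))) = Mul(Mul(-1, M, u), Add(-3, Mul(-1, M))) = Mul(-1, M, u, Add(-3, Mul(-1, M))))
Add(1840, Mul(-1, Function('t')(26, Function('Y')(Function('E')(-1))))) = Add(1840, Mul(-1, Mul(Add(2, Mul(-1, Add(2, -1))), 26, Add(3, Add(2, Mul(-1, Add(2, -1))))))) = Add(1840, Mul(-1, Mul(Add(2, Mul(-1, 1)), 26, Add(3, Add(2, Mul(-1, 1)))))) = Add(1840, Mul(-1, Mul(Add(2, -1), 26, Add(3, Add(2, -1))))) = Add(1840, Mul(-1, Mul(1, 26, Add(3, 1)))) = Add(1840, Mul(-1, Mul(1, 26, 4))) = Add(1840, Mul(-1, 104)) = Add(1840, -104) = 1736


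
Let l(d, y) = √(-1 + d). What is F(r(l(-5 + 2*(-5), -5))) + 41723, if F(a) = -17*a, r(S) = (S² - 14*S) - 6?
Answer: 42097 + 952*I ≈ 42097.0 + 952.0*I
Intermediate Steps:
r(S) = -6 + S² - 14*S
F(r(l(-5 + 2*(-5), -5))) + 41723 = -17*(-6 + (√(-1 + (-5 + 2*(-5))))² - 14*√(-1 + (-5 + 2*(-5)))) + 41723 = -17*(-6 + (√(-1 + (-5 - 10)))² - 14*√(-1 + (-5 - 10))) + 41723 = -17*(-6 + (√(-1 - 15))² - 14*√(-1 - 15)) + 41723 = -17*(-6 + (√(-16))² - 56*I) + 41723 = -17*(-6 + (4*I)² - 56*I) + 41723 = -17*(-6 - 16 - 56*I) + 41723 = -17*(-22 - 56*I) + 41723 = (374 + 952*I) + 41723 = 42097 + 952*I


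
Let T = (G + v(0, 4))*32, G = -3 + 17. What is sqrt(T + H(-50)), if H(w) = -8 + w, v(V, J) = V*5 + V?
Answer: sqrt(390) ≈ 19.748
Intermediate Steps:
v(V, J) = 6*V (v(V, J) = 5*V + V = 6*V)
G = 14
T = 448 (T = (14 + 6*0)*32 = (14 + 0)*32 = 14*32 = 448)
sqrt(T + H(-50)) = sqrt(448 + (-8 - 50)) = sqrt(448 - 58) = sqrt(390)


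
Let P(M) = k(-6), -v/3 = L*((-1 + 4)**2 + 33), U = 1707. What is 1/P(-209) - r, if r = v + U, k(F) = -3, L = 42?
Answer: 10754/3 ≈ 3584.7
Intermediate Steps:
v = -5292 (v = -126*((-1 + 4)**2 + 33) = -126*(3**2 + 33) = -126*(9 + 33) = -126*42 = -3*1764 = -5292)
P(M) = -3
r = -3585 (r = -5292 + 1707 = -3585)
1/P(-209) - r = 1/(-3) - 1*(-3585) = -1/3 + 3585 = 10754/3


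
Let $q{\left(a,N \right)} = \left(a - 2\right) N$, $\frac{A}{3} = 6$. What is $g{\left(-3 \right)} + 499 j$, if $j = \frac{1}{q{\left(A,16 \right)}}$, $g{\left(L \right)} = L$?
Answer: $- \frac{269}{256} \approx -1.0508$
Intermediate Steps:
$A = 18$ ($A = 3 \cdot 6 = 18$)
$q{\left(a,N \right)} = N \left(-2 + a\right)$ ($q{\left(a,N \right)} = \left(-2 + a\right) N = N \left(-2 + a\right)$)
$j = \frac{1}{256}$ ($j = \frac{1}{16 \left(-2 + 18\right)} = \frac{1}{16 \cdot 16} = \frac{1}{256} \approx 0.0039063$)
$g{\left(-3 \right)} + 499 j = -3 + 499 \cdot \frac{1}{256} = -3 + \frac{499}{256} = - \frac{269}{256}$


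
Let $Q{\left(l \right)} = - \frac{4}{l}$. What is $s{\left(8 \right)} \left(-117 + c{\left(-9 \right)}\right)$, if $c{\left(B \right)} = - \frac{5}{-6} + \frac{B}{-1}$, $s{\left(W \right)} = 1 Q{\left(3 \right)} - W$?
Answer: $\frac{9002}{9} \approx 1000.2$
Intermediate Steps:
$s{\left(W \right)} = - \frac{4}{3} - W$ ($s{\left(W \right)} = 1 \left(- \frac{4}{3}\right) - W = - \frac{4}{3} - W$)
$c{\left(B \right)} = \frac{5}{6} - B$ ($c{\left(B \right)} = \left(-5\right) \left(- \frac{1}{6}\right) + B \left(-1\right) = \frac{5}{6} - B$)
$s{\left(8 \right)} \left(-117 + c{\left(-9 \right)}\right) = \left(- \frac{4}{3} - 8\right) \left(-117 + \left(\frac{5}{6} - -9\right)\right) = \left(- \frac{4}{3} - 8\right) \left(-117 + \left(\frac{5}{6} + 9\right)\right) = - \frac{28 \left(-117 + \frac{59}{6}\right)}{3} = \left(- \frac{28}{3}\right) \left(- \frac{643}{6}\right) = \frac{9002}{9}$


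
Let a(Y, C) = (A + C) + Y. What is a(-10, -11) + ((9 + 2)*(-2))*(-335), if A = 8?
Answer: 7357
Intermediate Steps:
a(Y, C) = 8 + C + Y (a(Y, C) = (8 + C) + Y = 8 + C + Y)
a(-10, -11) + ((9 + 2)*(-2))*(-335) = (8 - 11 - 10) + ((9 + 2)*(-2))*(-335) = -13 + (11*(-2))*(-335) = -13 - 22*(-335) = -13 + 7370 = 7357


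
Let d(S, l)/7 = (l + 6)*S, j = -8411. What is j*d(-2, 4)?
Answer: 1177540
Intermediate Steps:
d(S, l) = 7*S*(6 + l) (d(S, l) = 7*((l + 6)*S) = 7*((6 + l)*S) = 7*(S*(6 + l)) = 7*S*(6 + l))
j*d(-2, 4) = -58877*(-2)*(6 + 4) = -58877*(-2)*10 = -8411*(-140) = 1177540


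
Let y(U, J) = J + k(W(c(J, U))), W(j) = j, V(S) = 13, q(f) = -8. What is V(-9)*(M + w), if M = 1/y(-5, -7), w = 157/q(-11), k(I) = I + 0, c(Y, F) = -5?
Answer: -6149/24 ≈ -256.21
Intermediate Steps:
k(I) = I
w = -157/8 (w = 157/(-8) = 157*(-1/8) = -157/8 ≈ -19.625)
y(U, J) = -5 + J (y(U, J) = J - 5 = -5 + J)
M = -1/12 (M = 1/(-5 - 7) = 1/(-12) = -1/12 ≈ -0.083333)
V(-9)*(M + w) = 13*(-1/12 - 157/8) = 13*(-473/24) = -6149/24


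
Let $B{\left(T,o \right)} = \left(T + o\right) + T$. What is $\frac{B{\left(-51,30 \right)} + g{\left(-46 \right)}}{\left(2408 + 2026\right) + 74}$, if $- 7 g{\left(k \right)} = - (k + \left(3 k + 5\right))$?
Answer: $- \frac{683}{31556} \approx -0.021644$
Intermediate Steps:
$B{\left(T,o \right)} = o + 2 T$
$g{\left(k \right)} = \frac{5}{7} + \frac{4 k}{7}$ ($g{\left(k \right)} = - \frac{\left(-1\right) \left(k + \left(3 k + 5\right)\right)}{7} = - \frac{\left(-1\right) \left(k + \left(5 + 3 k\right)\right)}{7} = - \frac{\left(-1\right) \left(5 + 4 k\right)}{7} = - \frac{-5 - 4 k}{7} = \frac{5}{7} + \frac{4 k}{7}$)
$\frac{B{\left(-51,30 \right)} + g{\left(-46 \right)}}{\left(2408 + 2026\right) + 74} = \frac{\left(30 + 2 \left(-51\right)\right) + \left(\frac{5}{7} + \frac{4}{7} \left(-46\right)\right)}{\left(2408 + 2026\right) + 74} = \frac{\left(30 - 102\right) + \left(\frac{5}{7} - \frac{184}{7}\right)}{4434 + 74} = \frac{-72 - \frac{179}{7}}{4508} = \left(- \frac{683}{7}\right) \frac{1}{4508} = - \frac{683}{31556}$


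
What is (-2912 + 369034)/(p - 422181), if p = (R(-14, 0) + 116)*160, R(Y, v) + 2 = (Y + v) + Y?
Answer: -366122/408421 ≈ -0.89643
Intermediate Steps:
R(Y, v) = -2 + v + 2*Y (R(Y, v) = -2 + ((Y + v) + Y) = -2 + (v + 2*Y) = -2 + v + 2*Y)
p = 13760 (p = ((-2 + 0 + 2*(-14)) + 116)*160 = ((-2 + 0 - 28) + 116)*160 = (-30 + 116)*160 = 86*160 = 13760)
(-2912 + 369034)/(p - 422181) = (-2912 + 369034)/(13760 - 422181) = 366122/(-408421) = 366122*(-1/408421) = -366122/408421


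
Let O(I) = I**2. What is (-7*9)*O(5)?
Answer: -1575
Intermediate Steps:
(-7*9)*O(5) = -7*9*5**2 = -63*25 = -1575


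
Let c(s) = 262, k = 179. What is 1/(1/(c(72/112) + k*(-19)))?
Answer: -3139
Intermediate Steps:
1/(1/(c(72/112) + k*(-19))) = 1/(1/(262 + 179*(-19))) = 1/(1/(262 - 3401)) = 1/(1/(-3139)) = 1/(-1/3139) = -3139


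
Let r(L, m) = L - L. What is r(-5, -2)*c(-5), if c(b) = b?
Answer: 0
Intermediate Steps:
r(L, m) = 0
r(-5, -2)*c(-5) = 0*(-5) = 0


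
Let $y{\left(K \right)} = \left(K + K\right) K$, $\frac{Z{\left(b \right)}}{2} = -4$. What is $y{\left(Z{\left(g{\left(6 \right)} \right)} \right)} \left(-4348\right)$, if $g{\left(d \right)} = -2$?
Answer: $-556544$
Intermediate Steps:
$Z{\left(b \right)} = -8$ ($Z{\left(b \right)} = 2 \left(-4\right) = -8$)
$y{\left(K \right)} = 2 K^{2}$ ($y{\left(K \right)} = 2 K K = 2 K^{2}$)
$y{\left(Z{\left(g{\left(6 \right)} \right)} \right)} \left(-4348\right) = 2 \left(-8\right)^{2} \left(-4348\right) = 2 \cdot 64 \left(-4348\right) = 128 \left(-4348\right) = -556544$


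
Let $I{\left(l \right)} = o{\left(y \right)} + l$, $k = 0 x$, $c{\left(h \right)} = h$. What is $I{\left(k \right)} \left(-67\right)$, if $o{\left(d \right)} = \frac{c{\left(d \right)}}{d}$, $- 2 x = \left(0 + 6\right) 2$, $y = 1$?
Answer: $-67$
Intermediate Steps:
$x = -6$ ($x = - \frac{\left(0 + 6\right) 2}{2} = - \frac{6 \cdot 2}{2} = \left(- \frac{1}{2}\right) 12 = -6$)
$o{\left(d \right)} = 1$ ($o{\left(d \right)} = \frac{d}{d} = 1$)
$k = 0$ ($k = 0 \left(-6\right) = 0$)
$I{\left(l \right)} = 1 + l$
$I{\left(k \right)} \left(-67\right) = \left(1 + 0\right) \left(-67\right) = 1 \left(-67\right) = -67$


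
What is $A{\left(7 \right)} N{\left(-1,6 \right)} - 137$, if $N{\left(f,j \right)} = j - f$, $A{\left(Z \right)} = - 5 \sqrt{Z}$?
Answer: $-137 - 35 \sqrt{7} \approx -229.6$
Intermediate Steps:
$A{\left(7 \right)} N{\left(-1,6 \right)} - 137 = - 5 \sqrt{7} \left(6 - -1\right) - 137 = - 5 \sqrt{7} \left(6 + 1\right) - 137 = - 5 \sqrt{7} \cdot 7 - 137 = - 35 \sqrt{7} - 137 = -137 - 35 \sqrt{7}$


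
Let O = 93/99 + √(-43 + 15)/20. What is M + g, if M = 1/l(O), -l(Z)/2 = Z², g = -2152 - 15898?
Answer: 100*(-3693030*√7 + 15970643*I)/(-88477*I + 20460*√7) ≈ -18050.0 + 0.27397*I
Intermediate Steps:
g = -18050
O = 31/33 + I*√7/10 (O = 93*(1/99) + √(-28)*(1/20) = 31/33 + (2*I*√7)*(1/20) = 31/33 + I*√7/10 ≈ 0.93939 + 0.26458*I)
l(Z) = -2*Z²
M = -1/(2*(31/33 + I*√7/10)²) (M = 1/(-2*(31/33 + I*√7/10)²) = -1/(2*(31/33 + I*√7/10)²) ≈ -0.44779 + 0.27397*I)
M + g = 54450*I/(-88477*I + 20460*√7) - 18050 = -18050 + 54450*I/(-88477*I + 20460*√7)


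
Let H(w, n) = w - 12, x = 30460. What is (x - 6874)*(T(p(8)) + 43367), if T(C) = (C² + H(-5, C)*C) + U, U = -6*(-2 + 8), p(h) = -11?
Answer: 1029269454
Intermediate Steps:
U = -36 (U = -6*6 = -36)
H(w, n) = -12 + w
T(C) = -36 + C² - 17*C (T(C) = (C² + (-12 - 5)*C) - 36 = (C² - 17*C) - 36 = -36 + C² - 17*C)
(x - 6874)*(T(p(8)) + 43367) = (30460 - 6874)*((-36 + (-11)² - 17*(-11)) + 43367) = 23586*((-36 + 121 + 187) + 43367) = 23586*(272 + 43367) = 23586*43639 = 1029269454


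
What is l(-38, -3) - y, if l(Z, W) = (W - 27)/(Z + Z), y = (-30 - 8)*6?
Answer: 8679/38 ≈ 228.39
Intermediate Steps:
y = -228 (y = -38*6 = -228)
l(Z, W) = (-27 + W)/(2*Z) (l(Z, W) = (-27 + W)/((2*Z)) = (-27 + W)*(1/(2*Z)) = (-27 + W)/(2*Z))
l(-38, -3) - y = (½)*(-27 - 3)/(-38) - 1*(-228) = (½)*(-1/38)*(-30) + 228 = 15/38 + 228 = 8679/38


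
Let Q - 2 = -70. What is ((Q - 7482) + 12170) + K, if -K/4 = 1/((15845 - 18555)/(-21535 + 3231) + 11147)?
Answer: 471326352772/102018699 ≈ 4620.0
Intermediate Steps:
Q = -68 (Q = 2 - 70 = -68)
K = -36608/102018699 (K = -4/((15845 - 18555)/(-21535 + 3231) + 11147) = -4/(-2710/(-18304) + 11147) = -4/(-2710*(-1/18304) + 11147) = -4/(1355/9152 + 11147) = -4/102018699/9152 = -4*9152/102018699 = -36608/102018699 ≈ -0.00035884)
((Q - 7482) + 12170) + K = ((-68 - 7482) + 12170) - 36608/102018699 = (-7550 + 12170) - 36608/102018699 = 4620 - 36608/102018699 = 471326352772/102018699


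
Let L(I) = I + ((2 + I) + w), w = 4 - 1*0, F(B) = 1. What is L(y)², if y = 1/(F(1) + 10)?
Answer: 4624/121 ≈ 38.215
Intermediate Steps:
w = 4 (w = 4 + 0 = 4)
y = 1/11 (y = 1/(1 + 10) = 1/11 ≈ 0.090909)
L(I) = 6 + 2*I (L(I) = I + ((2 + I) + 4) = I + (6 + I) = 6 + 2*I)
L(y)² = (6 + 2*(1/11))² = (6 + 2/11)² = (68/11)² = 4624/121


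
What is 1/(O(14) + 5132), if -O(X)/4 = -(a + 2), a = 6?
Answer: 1/5164 ≈ 0.00019365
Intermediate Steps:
O(X) = 32 (O(X) = -(-4)*(6 + 2) = -(-4)*8 = -4*(-8) = 32)
1/(O(14) + 5132) = 1/(32 + 5132) = 1/5164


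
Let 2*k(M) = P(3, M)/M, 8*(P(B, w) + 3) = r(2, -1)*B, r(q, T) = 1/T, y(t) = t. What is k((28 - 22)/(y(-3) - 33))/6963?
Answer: 27/18568 ≈ 0.0014541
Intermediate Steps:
P(B, w) = -3 - B/8 (P(B, w) = -3 + (B/(-1))/8 = -3 + (-B)/8 = -3 - B/8)
k(M) = -27/(16*M) (k(M) = ((-3 - ⅛*3)/M)/2 = ((-3 - 3/8)/M)/2 = (-27/(8*M))/2 = -27/(16*M))
k((28 - 22)/(y(-3) - 33))/6963 = -27*(-3 - 33)/(28 - 22)/16/6963 = -27/(16*(6/(-36)))*(1/6963) = -27/(16*(6*(-1/36)))*(1/6963) = -27/(16*(-⅙))*(1/6963) = -27/16*(-6)*(1/6963) = (81/8)*(1/6963) = 27/18568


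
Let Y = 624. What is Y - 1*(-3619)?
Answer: 4243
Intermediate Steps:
Y - 1*(-3619) = 624 - 1*(-3619) = 624 + 3619 = 4243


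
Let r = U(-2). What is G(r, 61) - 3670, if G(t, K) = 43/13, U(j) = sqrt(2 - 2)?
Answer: -47667/13 ≈ -3666.7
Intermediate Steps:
U(j) = 0 (U(j) = sqrt(0) = 0)
r = 0
G(t, K) = 43/13 (G(t, K) = 43*(1/13) = 43/13)
G(r, 61) - 3670 = 43/13 - 3670 = -47667/13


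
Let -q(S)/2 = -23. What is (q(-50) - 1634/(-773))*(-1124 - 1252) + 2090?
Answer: -86752622/773 ≈ -1.1223e+5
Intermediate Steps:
q(S) = 46 (q(S) = -2*(-23) = 46)
(q(-50) - 1634/(-773))*(-1124 - 1252) + 2090 = (46 - 1634/(-773))*(-1124 - 1252) + 2090 = (46 - 1634*(-1/773))*(-2376) + 2090 = (46 + 1634/773)*(-2376) + 2090 = (37192/773)*(-2376) + 2090 = -88368192/773 + 2090 = -86752622/773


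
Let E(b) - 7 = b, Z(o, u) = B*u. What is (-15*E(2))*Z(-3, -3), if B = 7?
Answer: 2835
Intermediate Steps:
Z(o, u) = 7*u
E(b) = 7 + b
(-15*E(2))*Z(-3, -3) = (-15*(7 + 2))*(7*(-3)) = -15*9*(-21) = -135*(-21) = 2835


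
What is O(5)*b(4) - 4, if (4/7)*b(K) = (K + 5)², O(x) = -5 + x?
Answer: -4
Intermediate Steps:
b(K) = 7*(5 + K)²/4 (b(K) = 7*(K + 5)²/4 = 7*(5 + K)²/4)
O(5)*b(4) - 4 = (-5 + 5)*(7*(5 + 4)²/4) - 4 = 0*((7/4)*9²) - 4 = 0*((7/4)*81) - 4 = 0*(567/4) - 4 = 0 - 4 = -4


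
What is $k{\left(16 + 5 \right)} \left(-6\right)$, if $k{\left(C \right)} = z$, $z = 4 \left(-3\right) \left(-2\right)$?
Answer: $-144$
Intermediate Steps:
$z = 24$ ($z = \left(-12\right) \left(-2\right) = 24$)
$k{\left(C \right)} = 24$
$k{\left(16 + 5 \right)} \left(-6\right) = 24 \left(-6\right) = -144$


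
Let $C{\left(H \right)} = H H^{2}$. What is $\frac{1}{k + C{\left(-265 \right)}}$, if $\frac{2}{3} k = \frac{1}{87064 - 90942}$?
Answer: $- \frac{7756}{144336251503} \approx -5.3736 \cdot 10^{-8}$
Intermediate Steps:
$C{\left(H \right)} = H^{3}$
$k = - \frac{3}{7756}$ ($k = \frac{3}{2 \left(87064 - 90942\right)} = \frac{3}{2 \left(-3878\right)} = \frac{3}{2} \left(- \frac{1}{3878}\right) = - \frac{3}{7756} \approx -0.0003868$)
$\frac{1}{k + C{\left(-265 \right)}} = \frac{1}{- \frac{3}{7756} + \left(-265\right)^{3}} = \frac{1}{- \frac{3}{7756} - 18609625} = \frac{1}{- \frac{144336251503}{7756}} = - \frac{7756}{144336251503}$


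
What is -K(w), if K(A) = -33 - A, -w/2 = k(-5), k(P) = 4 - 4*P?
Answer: -15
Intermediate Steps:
w = -48 (w = -2*(4 - 4*(-5)) = -2*(4 + 20) = -2*24 = -48)
-K(w) = -(-33 - 1*(-48)) = -(-33 + 48) = -1*15 = -15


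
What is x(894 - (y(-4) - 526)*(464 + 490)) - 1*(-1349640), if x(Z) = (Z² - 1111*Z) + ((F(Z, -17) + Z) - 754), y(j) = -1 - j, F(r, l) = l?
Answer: 249282557805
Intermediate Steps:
x(Z) = -771 + Z² - 1110*Z (x(Z) = (Z² - 1111*Z) + ((-17 + Z) - 754) = (Z² - 1111*Z) + (-771 + Z) = -771 + Z² - 1110*Z)
x(894 - (y(-4) - 526)*(464 + 490)) - 1*(-1349640) = (-771 + (894 - ((-1 - 1*(-4)) - 526)*(464 + 490))² - 1110*(894 - ((-1 - 1*(-4)) - 526)*(464 + 490))) - 1*(-1349640) = (-771 + (894 - ((-1 + 4) - 526)*954)² - 1110*(894 - ((-1 + 4) - 526)*954)) + 1349640 = (-771 + (894 - (3 - 526)*954)² - 1110*(894 - (3 - 526)*954)) + 1349640 = (-771 + (894 - (-523)*954)² - 1110*(894 - (-523)*954)) + 1349640 = (-771 + (894 - 1*(-498942))² - 1110*(894 - 1*(-498942))) + 1349640 = (-771 + (894 + 498942)² - 1110*(894 + 498942)) + 1349640 = (-771 + 499836² - 1110*499836) + 1349640 = (-771 + 249836026896 - 554817960) + 1349640 = 249281208165 + 1349640 = 249282557805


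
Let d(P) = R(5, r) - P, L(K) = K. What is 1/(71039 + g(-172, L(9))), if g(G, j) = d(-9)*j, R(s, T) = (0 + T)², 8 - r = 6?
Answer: 1/71156 ≈ 1.4054e-5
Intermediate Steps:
r = 2 (r = 8 - 1*6 = 8 - 6 = 2)
R(s, T) = T²
d(P) = 4 - P (d(P) = 2² - P = 4 - P)
g(G, j) = 13*j (g(G, j) = (4 - 1*(-9))*j = (4 + 9)*j = 13*j)
1/(71039 + g(-172, L(9))) = 1/(71039 + 13*9) = 1/(71039 + 117) = 1/71156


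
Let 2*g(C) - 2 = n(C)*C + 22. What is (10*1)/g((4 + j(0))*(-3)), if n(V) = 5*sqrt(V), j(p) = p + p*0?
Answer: 5/456 + 25*I*sqrt(3)/456 ≈ 0.010965 + 0.094959*I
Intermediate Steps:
j(p) = p (j(p) = p + 0 = p)
g(C) = 12 + 5*C**(3/2)/2 (g(C) = 1 + ((5*sqrt(C))*C + 22)/2 = 1 + (5*C**(3/2) + 22)/2 = 1 + (22 + 5*C**(3/2))/2 = 1 + (11 + 5*C**(3/2)/2) = 12 + 5*C**(3/2)/2)
(10*1)/g((4 + j(0))*(-3)) = (10*1)/(12 + 5*((4 + 0)*(-3))**(3/2)/2) = 10/(12 + 5*(4*(-3))**(3/2)/2) = 10/(12 + 5*(-12)**(3/2)/2) = 10/(12 + 5*(-24*I*sqrt(3))/2) = 10/(12 - 60*I*sqrt(3))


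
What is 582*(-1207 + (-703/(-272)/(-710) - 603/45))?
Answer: -68584146141/96560 ≈ -7.1028e+5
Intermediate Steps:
582*(-1207 + (-703/(-272)/(-710) - 603/45)) = 582*(-1207 + (-703*(-1/272)*(-1/710) - 603*1/45)) = 582*(-1207 + ((703/272)*(-1/710) - 67/5)) = 582*(-1207 + (-703/193120 - 67/5)) = 582*(-1207 - 2588511/193120) = 582*(-235684351/193120) = -68584146141/96560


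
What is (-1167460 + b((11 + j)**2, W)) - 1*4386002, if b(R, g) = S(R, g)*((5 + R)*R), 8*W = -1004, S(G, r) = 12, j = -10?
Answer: -5553390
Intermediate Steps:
W = -251/2 (W = (1/8)*(-1004) = -251/2 ≈ -125.50)
b(R, g) = 12*R*(5 + R) (b(R, g) = 12*((5 + R)*R) = 12*(R*(5 + R)) = 12*R*(5 + R))
(-1167460 + b((11 + j)**2, W)) - 1*4386002 = (-1167460 + 12*(11 - 10)**2*(5 + (11 - 10)**2)) - 1*4386002 = (-1167460 + 12*1**2*(5 + 1**2)) - 4386002 = (-1167460 + 12*1*(5 + 1)) - 4386002 = (-1167460 + 12*1*6) - 4386002 = (-1167460 + 72) - 4386002 = -1167388 - 4386002 = -5553390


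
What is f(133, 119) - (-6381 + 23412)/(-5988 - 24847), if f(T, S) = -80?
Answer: -349967/4405 ≈ -79.448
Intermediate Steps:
f(133, 119) - (-6381 + 23412)/(-5988 - 24847) = -80 - (-6381 + 23412)/(-5988 - 24847) = -80 - 17031/(-30835) = -80 - 17031*(-1)/30835 = -80 - 1*(-2433/4405) = -80 + 2433/4405 = -349967/4405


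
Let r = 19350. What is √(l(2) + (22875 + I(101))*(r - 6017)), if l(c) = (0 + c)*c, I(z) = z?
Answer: 6*√8509417 ≈ 17503.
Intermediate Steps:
l(c) = c² (l(c) = c*c = c²)
√(l(2) + (22875 + I(101))*(r - 6017)) = √(2² + (22875 + 101)*(19350 - 6017)) = √(4 + 22976*13333) = √(4 + 306339008) = √306339012 = 6*√8509417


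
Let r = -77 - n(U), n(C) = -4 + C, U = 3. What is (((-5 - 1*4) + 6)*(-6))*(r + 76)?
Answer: 0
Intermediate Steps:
r = -76 (r = -77 - (-4 + 3) = -77 - 1*(-1) = -77 + 1 = -76)
(((-5 - 1*4) + 6)*(-6))*(r + 76) = (((-5 - 1*4) + 6)*(-6))*(-76 + 76) = (((-5 - 4) + 6)*(-6))*0 = ((-9 + 6)*(-6))*0 = -3*(-6)*0 = 18*0 = 0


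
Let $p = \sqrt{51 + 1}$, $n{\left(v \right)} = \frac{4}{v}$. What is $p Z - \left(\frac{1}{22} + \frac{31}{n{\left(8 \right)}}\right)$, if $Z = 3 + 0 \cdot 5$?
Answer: $- \frac{1365}{22} + 6 \sqrt{13} \approx -40.412$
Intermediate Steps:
$Z = 3$ ($Z = 3 + 0 = 3$)
$p = 2 \sqrt{13}$ ($p = \sqrt{52} = 2 \sqrt{13} \approx 7.2111$)
$p Z - \left(\frac{1}{22} + \frac{31}{n{\left(8 \right)}}\right) = 2 \sqrt{13} \cdot 3 - \left(62 + \frac{1}{22}\right) = 6 \sqrt{13} - \left(\frac{1}{22} + \frac{31}{4 \cdot \frac{1}{8}}\right) = 6 \sqrt{13} - \left(\frac{1}{22} + 31 \frac{1}{\frac{1}{2}}\right) = 6 \sqrt{13} - \frac{1365}{22} = - \frac{1365}{22} + 6 \sqrt{13}$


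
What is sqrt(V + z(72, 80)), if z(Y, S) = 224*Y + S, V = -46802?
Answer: I*sqrt(30594) ≈ 174.91*I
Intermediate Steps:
z(Y, S) = S + 224*Y
sqrt(V + z(72, 80)) = sqrt(-46802 + (80 + 224*72)) = sqrt(-46802 + (80 + 16128)) = sqrt(-46802 + 16208) = sqrt(-30594) = I*sqrt(30594)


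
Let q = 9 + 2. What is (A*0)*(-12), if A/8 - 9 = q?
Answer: 0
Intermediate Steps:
q = 11
A = 160 (A = 72 + 8*11 = 72 + 88 = 160)
(A*0)*(-12) = (160*0)*(-12) = 0*(-12) = 0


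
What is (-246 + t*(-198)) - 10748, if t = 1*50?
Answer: -20894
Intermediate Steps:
t = 50
(-246 + t*(-198)) - 10748 = (-246 + 50*(-198)) - 10748 = (-246 - 9900) - 10748 = -10146 - 10748 = -20894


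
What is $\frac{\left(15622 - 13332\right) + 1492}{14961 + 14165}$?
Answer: $\frac{1891}{14563} \approx 0.12985$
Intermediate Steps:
$\frac{\left(15622 - 13332\right) + 1492}{14961 + 14165} = \frac{\left(15622 - 13332\right) + 1492}{29126} = \left(2290 + 1492\right) \frac{1}{29126} = 3782 \cdot \frac{1}{29126} = \frac{1891}{14563}$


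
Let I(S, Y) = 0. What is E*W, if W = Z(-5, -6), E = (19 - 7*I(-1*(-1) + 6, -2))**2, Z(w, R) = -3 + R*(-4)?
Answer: 7581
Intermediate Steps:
Z(w, R) = -3 - 4*R
E = 361 (E = (19 - 7*0)**2 = (19 + 0)**2 = 19**2 = 361)
W = 21 (W = -3 - 4*(-6) = -3 + 24 = 21)
E*W = 361*21 = 7581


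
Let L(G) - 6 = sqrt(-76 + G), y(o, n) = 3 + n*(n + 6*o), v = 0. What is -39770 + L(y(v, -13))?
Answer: -39764 + 4*sqrt(6) ≈ -39754.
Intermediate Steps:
L(G) = 6 + sqrt(-76 + G)
-39770 + L(y(v, -13)) = -39770 + (6 + sqrt(-76 + (3 + (-13)**2 + 6*(-13)*0))) = -39770 + (6 + sqrt(-76 + (3 + 169 + 0))) = -39770 + (6 + sqrt(-76 + 172)) = -39770 + (6 + sqrt(96)) = -39770 + (6 + 4*sqrt(6)) = -39764 + 4*sqrt(6)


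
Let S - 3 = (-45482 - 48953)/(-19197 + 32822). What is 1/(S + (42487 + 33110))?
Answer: 2725/205991113 ≈ 1.3229e-5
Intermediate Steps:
S = -10712/2725 (S = 3 + (-45482 - 48953)/(-19197 + 32822) = 3 - 94435/13625 = 3 - 94435*1/13625 = 3 - 18887/2725 = -10712/2725 ≈ -3.9310)
1/(S + (42487 + 33110)) = 1/(-10712/2725 + (42487 + 33110)) = 1/(-10712/2725 + 75597) = 1/(205991113/2725) = 2725/205991113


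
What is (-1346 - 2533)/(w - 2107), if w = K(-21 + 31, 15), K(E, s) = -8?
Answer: 431/235 ≈ 1.8340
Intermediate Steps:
w = -8
(-1346 - 2533)/(w - 2107) = (-1346 - 2533)/(-8 - 2107) = -3879/(-2115) = -3879*(-1/2115) = 431/235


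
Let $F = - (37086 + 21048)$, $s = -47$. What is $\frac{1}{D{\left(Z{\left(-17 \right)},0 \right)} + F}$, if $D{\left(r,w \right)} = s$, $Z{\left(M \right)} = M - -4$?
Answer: $- \frac{1}{58181} \approx -1.7188 \cdot 10^{-5}$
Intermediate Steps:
$Z{\left(M \right)} = 4 + M$ ($Z{\left(M \right)} = M + 4 = 4 + M$)
$D{\left(r,w \right)} = -47$
$F = -58134$ ($F = \left(-1\right) 58134 = -58134$)
$\frac{1}{D{\left(Z{\left(-17 \right)},0 \right)} + F} = \frac{1}{-47 - 58134} = \frac{1}{-58181} = - \frac{1}{58181}$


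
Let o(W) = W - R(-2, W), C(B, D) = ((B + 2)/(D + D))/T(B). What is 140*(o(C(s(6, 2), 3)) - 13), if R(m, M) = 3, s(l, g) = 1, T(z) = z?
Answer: -2170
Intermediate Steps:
C(B, D) = (2 + B)/(2*B*D) (C(B, D) = ((B + 2)/(D + D))/B = ((2 + B)/((2*D)))/B = ((2 + B)*(1/(2*D)))/B = ((2 + B)/(2*D))/B = (2 + B)/(2*B*D))
o(W) = -3 + W (o(W) = W - 1*3 = W - 3 = -3 + W)
140*(o(C(s(6, 2), 3)) - 13) = 140*((-3 + (1/2)*(2 + 1)/(1*3)) - 13) = 140*((-3 + (1/2)*1*(1/3)*3) - 13) = 140*((-3 + 1/2) - 13) = 140*(-5/2 - 13) = 140*(-31/2) = -2170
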